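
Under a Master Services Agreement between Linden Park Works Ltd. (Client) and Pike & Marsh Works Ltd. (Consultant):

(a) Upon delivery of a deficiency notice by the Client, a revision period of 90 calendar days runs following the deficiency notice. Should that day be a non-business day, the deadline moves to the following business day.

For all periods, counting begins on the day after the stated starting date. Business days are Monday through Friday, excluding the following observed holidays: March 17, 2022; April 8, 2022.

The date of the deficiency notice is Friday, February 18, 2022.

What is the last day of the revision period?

May 19, 2022

The last day of the revision period: 90 calendar days after February 18, 2022 is May 19, 2022. May 19, 2022 is a Thursday and is not a listed holiday, so no roll-forward applies.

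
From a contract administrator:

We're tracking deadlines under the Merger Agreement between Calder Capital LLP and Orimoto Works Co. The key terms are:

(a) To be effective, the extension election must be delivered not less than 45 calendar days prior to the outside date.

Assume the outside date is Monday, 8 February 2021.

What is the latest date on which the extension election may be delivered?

25 December 2020

Counting back 45 calendar days from 8 February 2021 gives 25 December 2020.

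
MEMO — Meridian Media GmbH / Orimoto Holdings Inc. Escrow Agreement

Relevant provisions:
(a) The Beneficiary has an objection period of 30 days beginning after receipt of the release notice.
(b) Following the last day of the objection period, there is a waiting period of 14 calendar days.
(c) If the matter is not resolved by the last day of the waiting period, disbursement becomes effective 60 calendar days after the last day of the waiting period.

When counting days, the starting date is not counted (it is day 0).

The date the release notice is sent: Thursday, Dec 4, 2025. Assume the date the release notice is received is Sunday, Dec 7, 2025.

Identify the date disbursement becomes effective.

Adding 30 calendar days to Dec 7, 2025 gives Jan 6, 2026, which is the last day of the objection period.
The last day of the waiting period: Jan 6, 2026 + 14 days = Jan 20, 2026.
The date disbursement becomes effective: 60 calendar days after Jan 20, 2026 is Mar 21, 2026.

Mar 21, 2026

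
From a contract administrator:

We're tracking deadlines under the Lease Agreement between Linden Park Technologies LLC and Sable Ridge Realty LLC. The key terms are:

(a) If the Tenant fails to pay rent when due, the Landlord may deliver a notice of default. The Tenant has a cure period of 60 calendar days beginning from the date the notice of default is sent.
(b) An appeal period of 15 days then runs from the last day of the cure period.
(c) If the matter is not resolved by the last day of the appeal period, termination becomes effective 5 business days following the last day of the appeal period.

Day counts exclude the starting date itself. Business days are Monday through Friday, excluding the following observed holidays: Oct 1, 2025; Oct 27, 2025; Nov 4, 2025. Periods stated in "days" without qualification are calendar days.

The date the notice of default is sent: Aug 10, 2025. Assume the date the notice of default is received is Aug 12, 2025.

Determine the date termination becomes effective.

The last day of the cure period: 60 calendar days after Aug 10, 2025 is Oct 9, 2025.
Adding 15 calendar days to Oct 9, 2025 gives Oct 24, 2025, which is the last day of the appeal period.
From Friday, Oct 24, 2025, 5 business days (Oct 28, Oct 29, Oct 30, Oct 31, Nov 3, skipping weekends and the listed holiday on Oct 27) brings us to Monday, Nov 3, 2025, which is the date termination becomes effective.

Nov 3, 2025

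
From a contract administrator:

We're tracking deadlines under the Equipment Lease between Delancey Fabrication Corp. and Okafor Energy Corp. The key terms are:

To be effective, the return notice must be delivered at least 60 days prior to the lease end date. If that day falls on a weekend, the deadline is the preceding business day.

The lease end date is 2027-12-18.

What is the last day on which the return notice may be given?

Counting back 60 calendar days from 2027-12-18 gives 2027-10-19. That is a Tuesday, so no adjustment is needed.

2027-10-19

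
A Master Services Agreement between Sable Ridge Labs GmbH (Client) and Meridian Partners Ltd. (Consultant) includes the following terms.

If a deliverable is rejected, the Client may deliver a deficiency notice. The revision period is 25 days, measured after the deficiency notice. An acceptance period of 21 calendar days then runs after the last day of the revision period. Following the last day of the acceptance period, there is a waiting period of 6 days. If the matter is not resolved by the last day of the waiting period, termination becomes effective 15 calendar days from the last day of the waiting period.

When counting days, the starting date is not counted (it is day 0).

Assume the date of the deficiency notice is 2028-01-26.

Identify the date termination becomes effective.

Adding 25 calendar days to 2028-01-26 gives 2028-02-20, which is the last day of the revision period.
The last day of the acceptance period: 2028-02-20 + 21 days = 2028-03-12.
Adding 6 calendar days to 2028-03-12 gives 2028-03-18, which is the last day of the waiting period.
The date termination becomes effective: 15 calendar days after 2028-03-18 is 2028-04-02.

2028-04-02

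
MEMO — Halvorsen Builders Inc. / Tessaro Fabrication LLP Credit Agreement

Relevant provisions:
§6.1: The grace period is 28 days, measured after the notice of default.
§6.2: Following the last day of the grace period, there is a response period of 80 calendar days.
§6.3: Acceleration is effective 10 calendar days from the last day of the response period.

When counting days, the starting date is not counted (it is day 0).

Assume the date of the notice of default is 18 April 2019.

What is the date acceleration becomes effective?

14 August 2019

Adding 28 calendar days to 18 April 2019 gives 16 May 2019, which is the last day of the grace period.
Adding 80 calendar days to 16 May 2019 gives 4 August 2019, which is the last day of the response period.
The date acceleration becomes effective: 10 calendar days after 4 August 2019 is 14 August 2019.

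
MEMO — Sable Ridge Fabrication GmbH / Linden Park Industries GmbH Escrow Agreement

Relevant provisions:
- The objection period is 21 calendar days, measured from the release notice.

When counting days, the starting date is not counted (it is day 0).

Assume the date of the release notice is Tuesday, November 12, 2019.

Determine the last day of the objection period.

December 3, 2019

The last day of the objection period: 21 calendar days after November 12, 2019 is December 3, 2019.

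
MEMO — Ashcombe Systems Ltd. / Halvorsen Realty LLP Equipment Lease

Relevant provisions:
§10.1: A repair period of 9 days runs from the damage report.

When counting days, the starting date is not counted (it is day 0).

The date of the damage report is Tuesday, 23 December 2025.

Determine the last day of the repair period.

1 January 2026

Adding 9 calendar days to 23 December 2025 gives 1 January 2026, which is the last day of the repair period.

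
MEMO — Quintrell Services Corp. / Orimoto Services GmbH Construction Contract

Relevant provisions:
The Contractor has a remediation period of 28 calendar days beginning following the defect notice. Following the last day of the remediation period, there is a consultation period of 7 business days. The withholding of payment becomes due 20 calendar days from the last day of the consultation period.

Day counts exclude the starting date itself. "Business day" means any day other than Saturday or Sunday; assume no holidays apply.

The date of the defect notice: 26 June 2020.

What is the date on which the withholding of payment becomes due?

Adding 28 calendar days to 26 June 2020 gives 24 July 2020, which is the last day of the remediation period.
From Friday, 24 July 2020, 7 business days (Jul 27, Jul 28, Jul 29, Jul 30, Jul 31, Aug 3, Aug 4, skipping weekends) brings us to Tuesday, 4 August 2020, which is the last day of the consultation period.
The date on which the withholding of payment becomes due: 20 calendar days after 4 August 2020 is 24 August 2020.

24 August 2020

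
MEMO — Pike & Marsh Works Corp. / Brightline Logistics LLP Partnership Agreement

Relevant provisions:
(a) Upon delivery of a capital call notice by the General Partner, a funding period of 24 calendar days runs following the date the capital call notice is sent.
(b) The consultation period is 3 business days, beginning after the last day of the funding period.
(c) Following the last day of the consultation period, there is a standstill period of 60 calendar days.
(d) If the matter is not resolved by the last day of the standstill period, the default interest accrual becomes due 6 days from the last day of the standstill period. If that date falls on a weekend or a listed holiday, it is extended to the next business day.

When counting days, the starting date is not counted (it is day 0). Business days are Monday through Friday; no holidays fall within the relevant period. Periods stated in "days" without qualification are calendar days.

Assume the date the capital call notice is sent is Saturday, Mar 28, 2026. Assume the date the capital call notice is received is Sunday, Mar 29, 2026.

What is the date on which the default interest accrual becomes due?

Jun 29, 2026

The last day of the funding period: Mar 28, 2026 + 24 days = Apr 21, 2026.
The last day of the consultation period: counting 3 business days from Tuesday, Apr 21, 2026 (Apr 22, Apr 23, Apr 24, skipping weekends) reaches Friday, Apr 24, 2026.
The last day of the standstill period: 60 calendar days after Apr 24, 2026 is Jun 23, 2026.
The date on which the default interest accrual becomes due: Jun 23, 2026 + 6 days = Jun 29, 2026. Jun 29, 2026 is a Monday, so no roll-forward applies.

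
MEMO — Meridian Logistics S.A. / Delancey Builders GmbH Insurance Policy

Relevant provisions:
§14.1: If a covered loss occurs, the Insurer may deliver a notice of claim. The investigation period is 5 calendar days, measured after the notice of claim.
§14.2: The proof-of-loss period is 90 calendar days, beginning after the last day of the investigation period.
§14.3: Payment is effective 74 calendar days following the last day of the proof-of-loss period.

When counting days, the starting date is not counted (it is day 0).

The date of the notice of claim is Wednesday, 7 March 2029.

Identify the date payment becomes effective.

Adding 5 calendar days to 7 March 2029 gives 12 March 2029, which is the last day of the investigation period.
Adding 90 calendar days to 12 March 2029 gives 10 June 2029, which is the last day of the proof-of-loss period.
Adding 74 calendar days to 10 June 2029 gives 23 August 2029, which is the date payment becomes effective.

23 August 2029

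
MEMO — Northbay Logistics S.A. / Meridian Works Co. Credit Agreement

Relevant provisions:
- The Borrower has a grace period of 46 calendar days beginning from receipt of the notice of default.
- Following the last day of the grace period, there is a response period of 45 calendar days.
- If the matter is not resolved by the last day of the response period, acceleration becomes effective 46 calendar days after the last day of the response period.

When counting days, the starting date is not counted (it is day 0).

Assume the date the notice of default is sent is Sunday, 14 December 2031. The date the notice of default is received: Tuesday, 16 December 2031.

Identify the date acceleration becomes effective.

1 May 2032

The last day of the grace period: 46 calendar days after 16 December 2031 is 31 January 2032.
The last day of the response period: 45 calendar days after 31 January 2032 is 16 March 2032.
The date acceleration becomes effective: 16 March 2032 + 46 days = 1 May 2032.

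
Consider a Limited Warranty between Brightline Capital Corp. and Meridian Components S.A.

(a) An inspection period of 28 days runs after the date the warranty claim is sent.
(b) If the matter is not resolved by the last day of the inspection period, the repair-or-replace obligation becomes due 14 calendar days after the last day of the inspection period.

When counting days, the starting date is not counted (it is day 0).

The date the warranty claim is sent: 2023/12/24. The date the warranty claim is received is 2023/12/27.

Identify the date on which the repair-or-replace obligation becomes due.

2024/02/04

The last day of the inspection period: 28 calendar days after 2023/12/24 is 2024/01/21.
The date on which the repair-or-replace obligation becomes due: 2024/01/21 + 14 days = 2024/02/04.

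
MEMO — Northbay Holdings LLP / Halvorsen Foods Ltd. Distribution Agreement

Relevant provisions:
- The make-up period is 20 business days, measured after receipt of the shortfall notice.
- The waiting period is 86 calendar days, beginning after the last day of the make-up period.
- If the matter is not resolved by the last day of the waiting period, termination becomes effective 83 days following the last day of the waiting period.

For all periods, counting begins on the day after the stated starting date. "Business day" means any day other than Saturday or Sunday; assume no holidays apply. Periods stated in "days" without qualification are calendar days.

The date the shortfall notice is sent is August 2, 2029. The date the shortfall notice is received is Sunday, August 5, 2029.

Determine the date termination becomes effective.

February 16, 2030

The last day of the make-up period: 20 business days after Sunday, August 5, 2029, skipping weekends — Aug 6, Aug 7, Aug 8, Aug 9, …, Aug 29, Aug 30, Aug 31 — lands on Friday, August 31, 2029.
The last day of the waiting period: 86 calendar days after August 31, 2029 is November 25, 2029.
Adding 83 calendar days to November 25, 2029 gives February 16, 2030, which is the date termination becomes effective.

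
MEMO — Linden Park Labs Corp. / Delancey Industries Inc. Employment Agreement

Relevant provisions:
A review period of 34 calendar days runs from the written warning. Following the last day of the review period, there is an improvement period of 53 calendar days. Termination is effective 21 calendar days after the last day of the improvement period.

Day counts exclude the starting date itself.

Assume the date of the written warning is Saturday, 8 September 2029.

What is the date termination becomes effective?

25 December 2029

The last day of the review period: 34 calendar days after 8 September 2029 is 12 October 2029.
The last day of the improvement period: 53 calendar days after 12 October 2029 is 4 December 2029.
The date termination becomes effective: 4 December 2029 + 21 days = 25 December 2029.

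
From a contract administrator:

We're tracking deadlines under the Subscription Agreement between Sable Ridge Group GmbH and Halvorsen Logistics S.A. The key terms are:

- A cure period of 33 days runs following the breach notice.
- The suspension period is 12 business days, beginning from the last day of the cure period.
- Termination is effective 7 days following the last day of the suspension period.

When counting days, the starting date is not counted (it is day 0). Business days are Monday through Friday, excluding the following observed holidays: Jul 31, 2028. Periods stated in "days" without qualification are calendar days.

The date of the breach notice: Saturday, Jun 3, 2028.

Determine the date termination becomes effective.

Jul 31, 2028

Adding 33 calendar days to Jun 3, 2028 gives Jul 6, 2028, which is the last day of the cure period.
The last day of the suspension period: 12 business days after Thursday, Jul 6, 2028, skipping weekends — Jul 7, Jul 10, Jul 11, Jul 12, …, Jul 20, Jul 21, Jul 24 — lands on Monday, Jul 24, 2028.
Adding 7 calendar days to Jul 24, 2028 gives Jul 31, 2028, which is the date termination becomes effective.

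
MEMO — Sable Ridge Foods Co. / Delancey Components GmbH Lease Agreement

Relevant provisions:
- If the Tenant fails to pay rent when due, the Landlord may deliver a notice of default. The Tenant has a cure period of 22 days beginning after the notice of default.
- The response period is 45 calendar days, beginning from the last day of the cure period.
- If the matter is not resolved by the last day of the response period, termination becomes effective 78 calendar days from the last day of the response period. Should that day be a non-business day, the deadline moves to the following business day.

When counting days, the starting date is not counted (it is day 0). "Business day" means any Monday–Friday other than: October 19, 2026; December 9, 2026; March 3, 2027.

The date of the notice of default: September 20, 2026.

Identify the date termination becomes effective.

February 12, 2027

Adding 22 calendar days to September 20, 2026 gives October 12, 2026, which is the last day of the cure period.
The last day of the response period: October 12, 2026 + 45 days = November 26, 2026.
Adding 78 calendar days to November 26, 2026 gives February 12, 2027, which is the date termination becomes effective. February 12, 2027 is a Friday and is not a listed holiday, so no roll-forward applies.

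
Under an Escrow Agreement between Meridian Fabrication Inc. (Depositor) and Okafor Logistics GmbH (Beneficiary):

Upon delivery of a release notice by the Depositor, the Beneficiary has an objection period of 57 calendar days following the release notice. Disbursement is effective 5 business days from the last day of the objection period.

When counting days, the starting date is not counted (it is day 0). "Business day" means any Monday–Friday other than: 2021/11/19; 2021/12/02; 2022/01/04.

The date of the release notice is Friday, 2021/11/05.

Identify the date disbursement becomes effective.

2022/01/10

The last day of the objection period: 2021/11/05 + 57 days = 2022/01/01.
The date disbursement becomes effective: counting 5 business days from Saturday, 2022/01/01 (Jan 3, Jan 5, Jan 6, Jan 7, Jan 10, skipping weekends and the listed holiday on Jan 4) reaches Monday, 2022/01/10.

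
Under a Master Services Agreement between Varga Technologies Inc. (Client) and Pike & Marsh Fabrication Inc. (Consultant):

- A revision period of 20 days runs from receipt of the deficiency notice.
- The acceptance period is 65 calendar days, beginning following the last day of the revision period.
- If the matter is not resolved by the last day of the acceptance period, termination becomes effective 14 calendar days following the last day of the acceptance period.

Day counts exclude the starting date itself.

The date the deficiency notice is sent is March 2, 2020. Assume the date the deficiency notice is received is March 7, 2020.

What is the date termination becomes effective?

The last day of the revision period: March 7, 2020 + 20 days = March 27, 2020.
The last day of the acceptance period: March 27, 2020 + 65 days = May 31, 2020.
The date termination becomes effective: May 31, 2020 + 14 days = June 14, 2020.

June 14, 2020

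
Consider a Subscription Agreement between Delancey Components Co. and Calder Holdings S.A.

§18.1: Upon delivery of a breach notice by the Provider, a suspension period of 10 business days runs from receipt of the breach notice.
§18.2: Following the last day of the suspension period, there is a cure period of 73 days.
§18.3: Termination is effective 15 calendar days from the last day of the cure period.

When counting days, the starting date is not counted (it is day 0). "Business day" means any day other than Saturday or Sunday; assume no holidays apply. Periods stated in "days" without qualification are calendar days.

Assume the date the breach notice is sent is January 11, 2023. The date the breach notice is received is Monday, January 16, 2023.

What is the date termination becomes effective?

April 28, 2023

From Monday, January 16, 2023, 10 business days (Jan 17, Jan 18, Jan 19, Jan 20, Jan 23, Jan 24, Jan 25, Jan 26, Jan 27, Jan 30, skipping weekends) brings us to Monday, January 30, 2023, which is the last day of the suspension period.
The last day of the cure period: 73 calendar days after January 30, 2023 is April 13, 2023.
The date termination becomes effective: April 13, 2023 + 15 days = April 28, 2023.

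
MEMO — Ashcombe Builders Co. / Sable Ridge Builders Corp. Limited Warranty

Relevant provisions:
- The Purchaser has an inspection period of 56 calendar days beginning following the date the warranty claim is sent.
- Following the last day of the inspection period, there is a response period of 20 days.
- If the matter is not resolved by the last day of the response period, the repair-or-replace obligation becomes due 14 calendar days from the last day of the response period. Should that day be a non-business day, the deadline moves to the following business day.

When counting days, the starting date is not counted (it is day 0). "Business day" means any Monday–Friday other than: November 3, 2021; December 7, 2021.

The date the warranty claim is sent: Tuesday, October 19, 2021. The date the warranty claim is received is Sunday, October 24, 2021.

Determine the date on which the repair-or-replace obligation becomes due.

Adding 56 calendar days to October 19, 2021 gives December 14, 2021, which is the last day of the inspection period.
Adding 20 calendar days to December 14, 2021 gives January 3, 2022, which is the last day of the response period.
Adding 14 calendar days to January 3, 2022 gives January 17, 2022, which is the date on which the repair-or-replace obligation becomes due. January 17, 2022 is a Monday and is not a listed holiday, so no roll-forward applies.

January 17, 2022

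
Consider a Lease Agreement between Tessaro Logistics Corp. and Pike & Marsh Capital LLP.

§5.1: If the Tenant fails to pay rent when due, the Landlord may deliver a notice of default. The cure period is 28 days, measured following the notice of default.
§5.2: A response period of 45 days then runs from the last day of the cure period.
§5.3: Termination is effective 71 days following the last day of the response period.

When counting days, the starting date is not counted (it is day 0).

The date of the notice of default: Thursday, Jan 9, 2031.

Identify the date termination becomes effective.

Jun 2, 2031

The last day of the cure period: 28 calendar days after Jan 9, 2031 is Feb 6, 2031.
The last day of the response period: Feb 6, 2031 + 45 days = Mar 23, 2031.
Adding 71 calendar days to Mar 23, 2031 gives Jun 2, 2031, which is the date termination becomes effective.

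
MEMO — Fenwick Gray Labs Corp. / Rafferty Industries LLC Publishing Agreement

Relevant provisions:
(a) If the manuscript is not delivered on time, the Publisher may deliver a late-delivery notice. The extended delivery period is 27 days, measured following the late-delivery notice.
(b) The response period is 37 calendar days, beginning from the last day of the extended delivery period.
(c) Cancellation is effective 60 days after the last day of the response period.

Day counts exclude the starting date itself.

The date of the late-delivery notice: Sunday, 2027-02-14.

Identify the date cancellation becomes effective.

The last day of the extended delivery period: 27 calendar days after 2027-02-14 is 2027-03-13.
The last day of the response period: 2027-03-13 + 37 days = 2027-04-19.
Adding 60 calendar days to 2027-04-19 gives 2027-06-18, which is the date cancellation becomes effective.

2027-06-18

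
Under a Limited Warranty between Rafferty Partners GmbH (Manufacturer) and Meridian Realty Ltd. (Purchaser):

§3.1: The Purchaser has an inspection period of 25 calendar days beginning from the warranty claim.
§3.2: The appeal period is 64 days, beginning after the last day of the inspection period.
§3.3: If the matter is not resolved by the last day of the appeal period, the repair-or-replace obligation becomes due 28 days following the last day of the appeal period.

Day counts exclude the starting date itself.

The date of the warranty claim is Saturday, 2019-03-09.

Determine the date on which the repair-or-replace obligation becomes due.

2019-07-04

Adding 25 calendar days to 2019-03-09 gives 2019-04-03, which is the last day of the inspection period.
The last day of the appeal period: 2019-04-03 + 64 days = 2019-06-06.
The date on which the repair-or-replace obligation becomes due: 2019-06-06 + 28 days = 2019-07-04.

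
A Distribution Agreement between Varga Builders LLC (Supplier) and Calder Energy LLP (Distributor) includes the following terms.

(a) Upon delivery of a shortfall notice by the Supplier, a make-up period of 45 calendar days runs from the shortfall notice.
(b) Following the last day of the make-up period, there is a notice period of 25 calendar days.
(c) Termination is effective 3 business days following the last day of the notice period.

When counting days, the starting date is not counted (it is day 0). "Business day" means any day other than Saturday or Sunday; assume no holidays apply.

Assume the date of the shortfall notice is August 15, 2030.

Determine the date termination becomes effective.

October 29, 2030

Adding 45 calendar days to August 15, 2030 gives September 29, 2030, which is the last day of the make-up period.
The last day of the notice period: September 29, 2030 + 25 days = October 24, 2030.
The date termination becomes effective: counting 3 business days from Thursday, October 24, 2030 (Oct 25, Oct 28, Oct 29, skipping weekends) reaches Tuesday, October 29, 2030.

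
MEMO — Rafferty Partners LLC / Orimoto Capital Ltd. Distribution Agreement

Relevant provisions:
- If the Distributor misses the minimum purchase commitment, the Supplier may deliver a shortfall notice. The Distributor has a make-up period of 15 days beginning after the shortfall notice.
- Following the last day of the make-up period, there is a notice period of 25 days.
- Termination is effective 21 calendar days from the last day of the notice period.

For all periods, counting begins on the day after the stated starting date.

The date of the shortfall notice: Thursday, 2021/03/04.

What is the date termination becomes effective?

Adding 15 calendar days to 2021/03/04 gives 2021/03/19, which is the last day of the make-up period.
The last day of the notice period: 2021/03/19 + 25 days = 2021/04/13.
The date termination becomes effective: 2021/04/13 + 21 days = 2021/05/04.

2021/05/04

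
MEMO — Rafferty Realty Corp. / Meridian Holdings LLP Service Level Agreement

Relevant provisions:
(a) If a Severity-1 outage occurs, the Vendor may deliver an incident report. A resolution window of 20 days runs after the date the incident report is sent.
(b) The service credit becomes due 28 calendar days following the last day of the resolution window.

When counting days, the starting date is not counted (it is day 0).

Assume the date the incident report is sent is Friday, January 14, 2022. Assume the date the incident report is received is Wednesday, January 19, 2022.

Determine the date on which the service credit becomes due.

March 3, 2022

The last day of the resolution window: January 14, 2022 + 20 days = February 3, 2022.
The date on which the service credit becomes due: 28 calendar days after February 3, 2022 is March 3, 2022.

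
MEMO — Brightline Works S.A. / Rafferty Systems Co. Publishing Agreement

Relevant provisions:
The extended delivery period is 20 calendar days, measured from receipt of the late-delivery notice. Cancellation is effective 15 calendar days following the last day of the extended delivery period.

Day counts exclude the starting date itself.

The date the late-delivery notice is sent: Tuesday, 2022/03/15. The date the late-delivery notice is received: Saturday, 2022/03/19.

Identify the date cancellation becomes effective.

2022/04/23

The last day of the extended delivery period: 20 calendar days after 2022/03/19 is 2022/04/08.
The date cancellation becomes effective: 2022/04/08 + 15 days = 2022/04/23.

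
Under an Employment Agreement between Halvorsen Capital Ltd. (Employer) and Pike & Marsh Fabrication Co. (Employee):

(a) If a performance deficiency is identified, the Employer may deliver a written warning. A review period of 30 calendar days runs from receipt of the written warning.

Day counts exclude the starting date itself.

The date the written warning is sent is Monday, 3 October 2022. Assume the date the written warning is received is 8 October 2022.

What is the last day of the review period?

7 November 2022

The last day of the review period: 30 calendar days after 8 October 2022 is 7 November 2022.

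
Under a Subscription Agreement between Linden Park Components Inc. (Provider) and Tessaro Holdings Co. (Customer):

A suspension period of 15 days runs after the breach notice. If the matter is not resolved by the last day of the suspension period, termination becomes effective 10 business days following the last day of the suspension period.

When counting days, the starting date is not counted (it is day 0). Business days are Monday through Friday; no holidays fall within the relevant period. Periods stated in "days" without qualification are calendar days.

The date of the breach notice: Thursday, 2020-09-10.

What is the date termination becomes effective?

The last day of the suspension period: 2020-09-10 + 15 days = 2020-09-25.
The date termination becomes effective: 10 business days after Friday, 2020-09-25, skipping weekends — Sep 28, Sep 29, Sep 30, Oct 1, Oct 2, Oct 5, Oct 6, Oct 7, Oct 8, Oct 9 — lands on Friday, 2020-10-09.

2020-10-09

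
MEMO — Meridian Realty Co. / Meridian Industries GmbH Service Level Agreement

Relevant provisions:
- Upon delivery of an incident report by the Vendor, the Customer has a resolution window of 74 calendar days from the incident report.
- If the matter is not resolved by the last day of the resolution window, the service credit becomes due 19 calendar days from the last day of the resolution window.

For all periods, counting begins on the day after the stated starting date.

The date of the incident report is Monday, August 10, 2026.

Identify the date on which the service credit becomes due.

The last day of the resolution window: 74 calendar days after August 10, 2026 is October 23, 2026.
Adding 19 calendar days to October 23, 2026 gives November 11, 2026, which is the date on which the service credit becomes due.

November 11, 2026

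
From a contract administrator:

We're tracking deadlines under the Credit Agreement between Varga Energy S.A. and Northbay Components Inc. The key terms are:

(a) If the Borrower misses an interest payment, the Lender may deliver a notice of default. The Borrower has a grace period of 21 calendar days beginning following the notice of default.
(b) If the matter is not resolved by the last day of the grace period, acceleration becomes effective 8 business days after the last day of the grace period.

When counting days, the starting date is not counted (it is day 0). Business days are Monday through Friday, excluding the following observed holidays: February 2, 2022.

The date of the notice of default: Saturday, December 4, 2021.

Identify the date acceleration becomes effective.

The last day of the grace period: December 4, 2021 + 21 days = December 25, 2021.
The date acceleration becomes effective: counting 8 business days from Saturday, December 25, 2021 (Dec 27, Dec 28, Dec 29, Dec 30, Dec 31, Jan 3, Jan 4, Jan 5, skipping weekends) reaches Wednesday, January 5, 2022.

January 5, 2022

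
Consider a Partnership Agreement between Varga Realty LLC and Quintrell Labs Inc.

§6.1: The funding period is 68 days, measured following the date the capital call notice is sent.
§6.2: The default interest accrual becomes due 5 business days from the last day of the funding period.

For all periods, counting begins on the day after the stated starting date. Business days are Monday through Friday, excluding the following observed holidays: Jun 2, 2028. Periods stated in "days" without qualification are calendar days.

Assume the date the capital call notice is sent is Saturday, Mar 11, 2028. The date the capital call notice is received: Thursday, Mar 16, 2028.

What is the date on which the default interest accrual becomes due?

May 25, 2028

Adding 68 calendar days to Mar 11, 2028 gives May 18, 2028, which is the last day of the funding period.
The date on which the default interest accrual becomes due: counting 5 business days from Thursday, May 18, 2028 (May 19, May 22, May 23, May 24, May 25, skipping weekends) reaches Thursday, May 25, 2028.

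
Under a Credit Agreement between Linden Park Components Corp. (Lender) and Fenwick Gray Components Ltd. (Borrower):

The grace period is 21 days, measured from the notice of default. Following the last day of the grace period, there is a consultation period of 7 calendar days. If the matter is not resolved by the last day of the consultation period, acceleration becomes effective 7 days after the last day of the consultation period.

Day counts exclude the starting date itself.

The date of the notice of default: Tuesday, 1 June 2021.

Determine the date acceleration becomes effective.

6 July 2021

The last day of the grace period: 1 June 2021 + 21 days = 22 June 2021.
The last day of the consultation period: 22 June 2021 + 7 days = 29 June 2021.
Adding 7 calendar days to 29 June 2021 gives 6 July 2021, which is the date acceleration becomes effective.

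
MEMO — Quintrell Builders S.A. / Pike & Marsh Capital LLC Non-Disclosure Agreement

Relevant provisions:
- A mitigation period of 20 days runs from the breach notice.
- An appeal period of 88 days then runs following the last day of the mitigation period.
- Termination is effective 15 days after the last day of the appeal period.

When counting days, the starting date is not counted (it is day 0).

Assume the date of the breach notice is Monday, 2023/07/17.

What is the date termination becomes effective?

2023/11/17

Adding 20 calendar days to 2023/07/17 gives 2023/08/06, which is the last day of the mitigation period.
The last day of the appeal period: 2023/08/06 + 88 days = 2023/11/02.
The date termination becomes effective: 15 calendar days after 2023/11/02 is 2023/11/17.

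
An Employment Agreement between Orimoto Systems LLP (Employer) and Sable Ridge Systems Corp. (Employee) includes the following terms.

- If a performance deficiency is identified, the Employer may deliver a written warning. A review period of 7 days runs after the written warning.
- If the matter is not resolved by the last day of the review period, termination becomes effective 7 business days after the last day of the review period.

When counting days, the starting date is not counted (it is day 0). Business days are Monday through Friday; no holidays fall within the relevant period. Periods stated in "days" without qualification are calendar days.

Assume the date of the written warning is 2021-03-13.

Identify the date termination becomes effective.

The last day of the review period: 7 calendar days after 2021-03-13 is 2021-03-20.
The date termination becomes effective: 7 business days after Saturday, 2021-03-20, skipping weekends — Mar 22, Mar 23, Mar 24, Mar 25, Mar 26, Mar 29, Mar 30 — lands on Tuesday, 2021-03-30.

2021-03-30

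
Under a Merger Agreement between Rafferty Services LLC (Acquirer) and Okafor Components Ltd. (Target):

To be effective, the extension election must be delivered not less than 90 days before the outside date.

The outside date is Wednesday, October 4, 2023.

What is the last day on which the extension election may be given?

July 6, 2023

Counting back 90 calendar days from October 4, 2023 gives July 6, 2023.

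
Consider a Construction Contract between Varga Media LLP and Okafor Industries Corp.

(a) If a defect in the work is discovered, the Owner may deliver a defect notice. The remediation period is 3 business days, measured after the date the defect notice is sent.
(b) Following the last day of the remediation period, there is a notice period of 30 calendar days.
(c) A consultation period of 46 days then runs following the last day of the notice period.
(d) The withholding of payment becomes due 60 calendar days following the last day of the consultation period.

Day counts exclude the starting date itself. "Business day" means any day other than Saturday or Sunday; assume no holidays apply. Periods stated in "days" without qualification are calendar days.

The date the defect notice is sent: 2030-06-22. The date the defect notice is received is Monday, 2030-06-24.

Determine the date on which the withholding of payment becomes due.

The last day of the remediation period: counting 3 business days from Saturday, 2030-06-22 (Jun 24, Jun 25, Jun 26, skipping weekends) reaches Wednesday, 2030-06-26.
Adding 30 calendar days to 2030-06-26 gives 2030-07-26, which is the last day of the notice period.
The last day of the consultation period: 46 calendar days after 2030-07-26 is 2030-09-10.
The date on which the withholding of payment becomes due: 60 calendar days after 2030-09-10 is 2030-11-09.

2030-11-09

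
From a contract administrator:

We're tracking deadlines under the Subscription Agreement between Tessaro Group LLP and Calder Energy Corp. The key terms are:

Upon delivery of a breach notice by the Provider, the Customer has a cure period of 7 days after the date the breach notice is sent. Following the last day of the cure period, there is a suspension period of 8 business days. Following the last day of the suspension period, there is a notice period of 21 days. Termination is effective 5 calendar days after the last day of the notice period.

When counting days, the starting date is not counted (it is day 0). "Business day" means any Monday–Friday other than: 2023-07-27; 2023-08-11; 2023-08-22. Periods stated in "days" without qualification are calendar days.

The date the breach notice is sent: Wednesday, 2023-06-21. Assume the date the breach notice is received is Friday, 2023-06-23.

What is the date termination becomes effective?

The last day of the cure period: 2023-06-21 + 7 days = 2023-06-28.
From Wednesday, 2023-06-28, 8 business days (Jun 29, Jun 30, Jul 3, Jul 4, Jul 5, Jul 6, Jul 7, Jul 10, skipping weekends) brings us to Monday, 2023-07-10, which is the last day of the suspension period.
The last day of the notice period: 21 calendar days after 2023-07-10 is 2023-07-31.
Adding 5 calendar days to 2023-07-31 gives 2023-08-05, which is the date termination becomes effective.

2023-08-05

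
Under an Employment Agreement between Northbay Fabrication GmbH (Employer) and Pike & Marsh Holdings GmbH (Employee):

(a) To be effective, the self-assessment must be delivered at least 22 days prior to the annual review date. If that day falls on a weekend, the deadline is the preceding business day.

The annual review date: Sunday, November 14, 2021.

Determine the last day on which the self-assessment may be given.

Counting back 22 calendar days from November 14, 2021 gives October 23, 2021. That is a Saturday, so the deadline moves back to Friday, October 22, 2021.

October 22, 2021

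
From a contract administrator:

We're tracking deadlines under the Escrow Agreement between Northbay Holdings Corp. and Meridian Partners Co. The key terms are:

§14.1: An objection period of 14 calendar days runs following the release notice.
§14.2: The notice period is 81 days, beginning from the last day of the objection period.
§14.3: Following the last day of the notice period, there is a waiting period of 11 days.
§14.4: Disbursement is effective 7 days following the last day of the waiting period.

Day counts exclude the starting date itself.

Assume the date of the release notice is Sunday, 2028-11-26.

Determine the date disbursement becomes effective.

2029-03-19

Adding 14 calendar days to 2028-11-26 gives 2028-12-10, which is the last day of the objection period.
Adding 81 calendar days to 2028-12-10 gives 2029-03-01, which is the last day of the notice period.
The last day of the waiting period: 11 calendar days after 2029-03-01 is 2029-03-12.
The date disbursement becomes effective: 2029-03-12 + 7 days = 2029-03-19.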